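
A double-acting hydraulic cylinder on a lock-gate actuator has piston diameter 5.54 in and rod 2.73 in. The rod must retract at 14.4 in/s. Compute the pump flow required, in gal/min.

Rod-side annular area A_ann = π/4 × (5.54² − 2.73²) = 18.25 in^2
Q = A × v

Q ≈ 68.3 gal/min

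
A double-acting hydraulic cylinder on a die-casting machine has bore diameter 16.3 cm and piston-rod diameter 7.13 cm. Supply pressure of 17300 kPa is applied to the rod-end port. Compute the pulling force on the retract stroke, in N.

Rod-side annular area A_ann = π/4 × (16.3² − 7.13²) = 168.7 cm^2
On retraction the pressure acts on the annular area (bore minus rod).
F = P × A_ann

F ≈ 2.92e5 N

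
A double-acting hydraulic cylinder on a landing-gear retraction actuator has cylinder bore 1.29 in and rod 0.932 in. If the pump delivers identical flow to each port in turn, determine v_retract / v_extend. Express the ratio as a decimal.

Cap-side area A_cap = π/4 × (1.29 in)² = 1.307 in^2
Rod-side annular area A_ann = π/4 × (1.29² − 0.932²) = 0.6248 in^2
For equal Q, v ∝ 1/A, so v_ret/v_ext = A_cap/A_ann.

v_ret/v_ext ≈ 2.09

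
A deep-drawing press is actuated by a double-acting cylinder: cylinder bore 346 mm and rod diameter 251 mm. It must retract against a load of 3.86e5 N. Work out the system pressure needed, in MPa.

Rod-side annular area A_ann = π/4 × (346² − 251²) = 44540 mm^2
Retraction: pressure acts on the annular area.
P = F / A = 3.86e5 N / A

P ≈ 8.67 MPa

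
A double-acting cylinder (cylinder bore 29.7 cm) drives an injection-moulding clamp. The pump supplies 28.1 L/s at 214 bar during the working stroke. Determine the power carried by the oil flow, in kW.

Hydraulic power = P × Q

W ≈ 601 kW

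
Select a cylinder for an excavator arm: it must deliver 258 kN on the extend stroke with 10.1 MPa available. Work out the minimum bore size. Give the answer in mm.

Extension force acts on the full piston face: F = P × (π/4)D².
D = √(4F / (πP)) = √(4 × 258 kN / (π × 10.1 MPa))

D ≈ 180 mm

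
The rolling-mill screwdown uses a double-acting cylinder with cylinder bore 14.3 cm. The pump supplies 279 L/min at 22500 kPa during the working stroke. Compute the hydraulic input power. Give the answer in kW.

W ≈ 105 kW

Hydraulic power = P × Q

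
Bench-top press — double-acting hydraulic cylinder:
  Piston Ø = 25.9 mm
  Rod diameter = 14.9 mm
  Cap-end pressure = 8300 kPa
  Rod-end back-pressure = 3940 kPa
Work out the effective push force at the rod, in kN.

Cap-side area A_cap = π/4 × (25.9 mm)² = 526.9 mm^2
Rod-side annular area A_ann = π/4 × (25.9² − 14.9²) = 352.5 mm^2
Net thrust = P_cap·A_cap − P_rod·A_ann = 4.373 kN − 1.389 kN

F ≈ 2.98 kN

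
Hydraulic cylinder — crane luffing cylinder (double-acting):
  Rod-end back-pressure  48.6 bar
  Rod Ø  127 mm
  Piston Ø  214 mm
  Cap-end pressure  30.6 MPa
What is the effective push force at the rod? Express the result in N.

Cap-side area A_cap = π/4 × (214 mm)² = 35970 mm^2
Rod-side annular area A_ann = π/4 × (214² − 127²) = 23300 mm^2
Net thrust = P_cap·A_cap − P_rod·A_ann = 1.101e6 N − 1.132e5 N

F ≈ 9.87e5 N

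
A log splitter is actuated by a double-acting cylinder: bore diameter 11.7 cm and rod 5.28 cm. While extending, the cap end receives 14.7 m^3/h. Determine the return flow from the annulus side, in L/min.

Cap-side area A_cap = π/4 × (11.7 cm)² = 107.5 cm^2
Rod-side annular area A_ann = π/4 × (11.7² − 5.28²) = 85.62 cm^2
Piston speed v = Q_in/A_cap; rod-end outflow Q_out = v × A_ann = Q_in × A_ann/A_cap.

Q_out ≈ 195 L/min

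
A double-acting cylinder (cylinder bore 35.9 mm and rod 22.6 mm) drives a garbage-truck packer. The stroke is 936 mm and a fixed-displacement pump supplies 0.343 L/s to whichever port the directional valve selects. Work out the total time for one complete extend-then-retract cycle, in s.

Cap-side area A_cap = π/4 × (35.9 mm)² = 1012 mm^2
Rod-side annular area A_ann = π/4 × (35.9² − 22.6²) = 611.1 mm^2
t_ext = A_cap·L/Q = 2.762 s
t_ret = A_ann·L/Q = 1.668 s
t_cycle = t_ext + t_ret

t ≈ 4.43 s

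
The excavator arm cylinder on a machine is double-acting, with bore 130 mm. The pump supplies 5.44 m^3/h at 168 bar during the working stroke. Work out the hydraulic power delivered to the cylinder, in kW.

W ≈ 25.4 kW

Hydraulic power = P × Q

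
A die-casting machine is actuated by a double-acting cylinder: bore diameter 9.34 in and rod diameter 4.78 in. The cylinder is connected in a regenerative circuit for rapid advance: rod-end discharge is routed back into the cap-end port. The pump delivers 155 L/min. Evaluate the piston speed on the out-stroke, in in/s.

In regeneration the rod-end outflow joins the pump flow into the cap end, so the net volume the pump must supply per unit advance equals the rod cross-section area.
Rod cross-section A_rod = π/4 × (4.78 in)² = 17.95 in^2
v = Q_pump / A_rod

v ≈ 8.78 in/s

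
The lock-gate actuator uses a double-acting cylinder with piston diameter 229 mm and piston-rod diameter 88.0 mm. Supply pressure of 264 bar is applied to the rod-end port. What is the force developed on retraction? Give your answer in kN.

F ≈ 927 kN

Rod-side annular area A_ann = π/4 × (229² − 88.0²) = 35100 mm^2
On retraction the pressure acts on the annular area (bore minus rod).
F = P × A_ann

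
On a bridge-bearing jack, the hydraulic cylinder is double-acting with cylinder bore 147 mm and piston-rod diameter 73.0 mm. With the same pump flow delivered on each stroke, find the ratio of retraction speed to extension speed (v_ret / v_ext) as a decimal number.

v_ret/v_ext ≈ 1.33

Cap-side area A_cap = π/4 × (147 mm)² = 16970 mm^2
Rod-side annular area A_ann = π/4 × (147² − 73.0²) = 12790 mm^2
For equal Q, v ∝ 1/A, so v_ret/v_ext = A_cap/A_ann.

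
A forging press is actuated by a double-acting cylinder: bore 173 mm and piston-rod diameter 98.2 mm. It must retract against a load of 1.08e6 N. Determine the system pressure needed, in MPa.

P ≈ 67.8 MPa

Rod-side annular area A_ann = π/4 × (173² − 98.2²) = 15930 mm^2
Retraction: pressure acts on the annular area.
P = F / A = 1.08e6 N / A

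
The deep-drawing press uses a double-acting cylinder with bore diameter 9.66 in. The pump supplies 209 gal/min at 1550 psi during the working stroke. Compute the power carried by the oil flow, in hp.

Hydraulic power = P × Q

W ≈ 189 hp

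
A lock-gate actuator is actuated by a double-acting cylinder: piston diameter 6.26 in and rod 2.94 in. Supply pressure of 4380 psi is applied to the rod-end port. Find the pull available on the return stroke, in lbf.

F ≈ 1.05e5 lbf

Rod-side annular area A_ann = π/4 × (6.26² − 2.94²) = 23.99 in^2
On retraction the pressure acts on the annular area (bore minus rod).
F = P × A_ann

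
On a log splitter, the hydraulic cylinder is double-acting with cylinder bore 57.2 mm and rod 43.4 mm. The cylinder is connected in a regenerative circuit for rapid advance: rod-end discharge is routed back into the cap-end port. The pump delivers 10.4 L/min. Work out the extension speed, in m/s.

In regeneration the rod-end outflow joins the pump flow into the cap end, so the net volume the pump must supply per unit advance equals the rod cross-section area.
Rod cross-section A_rod = π/4 × (43.4 mm)² = 1479 mm^2
v = Q_pump / A_rod

v ≈ 0.117 m/s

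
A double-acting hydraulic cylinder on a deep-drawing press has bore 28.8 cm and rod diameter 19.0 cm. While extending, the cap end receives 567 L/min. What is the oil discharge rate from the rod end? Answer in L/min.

Cap-side area A_cap = π/4 × (28.8 cm)² = 651.4 cm^2
Rod-side annular area A_ann = π/4 × (28.8² − 19.0²) = 367.9 cm^2
Piston speed v = Q_in/A_cap; rod-end outflow Q_out = v × A_ann = Q_in × A_ann/A_cap.

Q_out ≈ 320 L/min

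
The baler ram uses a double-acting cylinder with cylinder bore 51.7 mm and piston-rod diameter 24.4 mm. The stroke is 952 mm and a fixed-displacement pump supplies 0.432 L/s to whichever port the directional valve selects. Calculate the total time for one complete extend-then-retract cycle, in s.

t ≈ 8.22 s

Cap-side area A_cap = π/4 × (51.7 mm)² = 2099 mm^2
Rod-side annular area A_ann = π/4 × (51.7² − 24.4²) = 1632 mm^2
t_ext = A_cap·L/Q = 4.626 s
t_ret = A_ann·L/Q = 3.596 s
t_cycle = t_ext + t_ret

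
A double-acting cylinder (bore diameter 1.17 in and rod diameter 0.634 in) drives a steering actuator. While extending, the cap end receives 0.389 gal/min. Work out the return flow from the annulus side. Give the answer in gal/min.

Q_out ≈ 0.275 gal/min

Cap-side area A_cap = π/4 × (1.17 in)² = 1.075 in^2
Rod-side annular area A_ann = π/4 × (1.17² − 0.634²) = 0.7594 in^2
Piston speed v = Q_in/A_cap; rod-end outflow Q_out = v × A_ann = Q_in × A_ann/A_cap.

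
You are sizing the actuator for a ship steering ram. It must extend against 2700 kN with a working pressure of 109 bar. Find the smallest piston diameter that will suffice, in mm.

D ≈ 562 mm

Extension force acts on the full piston face: F = P × (π/4)D².
D = √(4F / (πP)) = √(4 × 2700 kN / (π × 109 bar))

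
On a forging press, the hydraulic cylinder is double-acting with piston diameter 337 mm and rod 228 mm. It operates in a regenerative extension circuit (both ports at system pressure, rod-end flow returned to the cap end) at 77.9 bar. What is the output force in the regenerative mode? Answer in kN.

With equal pressure on both faces, forces on the annular region cancel; the net push is pressure × rod cross-section.
Rod cross-section A_rod = π/4 × (228 mm)² = 40830 mm^2
F = P × A_rod

F ≈ 318 kN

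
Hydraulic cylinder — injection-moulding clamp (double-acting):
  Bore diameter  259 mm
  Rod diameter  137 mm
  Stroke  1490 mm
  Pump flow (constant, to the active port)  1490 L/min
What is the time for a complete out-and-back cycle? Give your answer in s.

t ≈ 5.44 s

Cap-side area A_cap = π/4 × (259 mm)² = 52690 mm^2
Rod-side annular area A_ann = π/4 × (259² − 137²) = 37940 mm^2
t_ext = A_cap·L/Q = 3.161 s
t_ret = A_ann·L/Q = 2.277 s
t_cycle = t_ext + t_ret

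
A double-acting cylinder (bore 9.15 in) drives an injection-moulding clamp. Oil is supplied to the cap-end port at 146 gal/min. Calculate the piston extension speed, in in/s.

v ≈ 8.55 in/s

Cap-side area A_cap = π/4 × (9.15 in)² = 65.76 in^2
v = Q / A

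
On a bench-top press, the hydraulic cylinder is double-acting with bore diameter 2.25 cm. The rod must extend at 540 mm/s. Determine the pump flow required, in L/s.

Q ≈ 0.215 L/s

Cap-side area A_cap = π/4 × (2.25 cm)² = 3.976 cm^2
Q = A × v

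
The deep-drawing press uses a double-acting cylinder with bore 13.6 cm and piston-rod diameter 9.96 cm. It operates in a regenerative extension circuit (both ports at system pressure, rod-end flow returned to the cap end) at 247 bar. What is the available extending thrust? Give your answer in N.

With equal pressure on both faces, forces on the annular region cancel; the net push is pressure × rod cross-section.
Rod cross-section A_rod = π/4 × (9.96 cm)² = 77.91 cm^2
F = P × A_rod

F ≈ 1.92e5 N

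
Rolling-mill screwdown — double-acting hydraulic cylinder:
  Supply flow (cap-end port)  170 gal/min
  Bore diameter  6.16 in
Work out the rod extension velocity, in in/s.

Cap-side area A_cap = π/4 × (6.16 in)² = 29.80 in^2
v = Q / A

v ≈ 22.0 in/s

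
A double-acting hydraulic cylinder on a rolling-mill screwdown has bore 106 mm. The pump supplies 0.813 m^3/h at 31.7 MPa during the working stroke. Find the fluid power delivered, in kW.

W ≈ 7.16 kW

Hydraulic power = P × Q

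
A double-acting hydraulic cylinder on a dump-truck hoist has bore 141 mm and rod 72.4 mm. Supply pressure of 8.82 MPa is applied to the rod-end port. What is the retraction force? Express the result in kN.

F ≈ 101 kN

Rod-side annular area A_ann = π/4 × (141² − 72.4²) = 11500 mm^2
On retraction the pressure acts on the annular area (bore minus rod).
F = P × A_ann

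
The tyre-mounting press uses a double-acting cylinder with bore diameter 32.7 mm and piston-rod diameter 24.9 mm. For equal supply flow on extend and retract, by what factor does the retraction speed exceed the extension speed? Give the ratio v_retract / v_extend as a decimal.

Cap-side area A_cap = π/4 × (32.7 mm)² = 839.8 mm^2
Rod-side annular area A_ann = π/4 × (32.7² − 24.9²) = 352.9 mm^2
For equal Q, v ∝ 1/A, so v_ret/v_ext = A_cap/A_ann.

v_ret/v_ext ≈ 2.38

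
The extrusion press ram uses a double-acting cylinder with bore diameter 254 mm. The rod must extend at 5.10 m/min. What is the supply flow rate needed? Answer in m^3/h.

Cap-side area A_cap = π/4 × (254 mm)² = 50670 mm^2
Q = A × v

Q ≈ 15.5 m^3/h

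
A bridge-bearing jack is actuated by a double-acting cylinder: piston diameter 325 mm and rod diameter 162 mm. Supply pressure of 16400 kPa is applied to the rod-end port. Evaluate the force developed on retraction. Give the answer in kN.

F ≈ 1020 kN

Rod-side annular area A_ann = π/4 × (325² − 162²) = 62350 mm^2
On retraction the pressure acts on the annular area (bore minus rod).
F = P × A_ann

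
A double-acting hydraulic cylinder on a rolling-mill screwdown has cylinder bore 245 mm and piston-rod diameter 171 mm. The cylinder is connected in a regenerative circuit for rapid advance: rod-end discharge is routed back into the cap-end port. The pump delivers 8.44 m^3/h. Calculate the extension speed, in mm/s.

v ≈ 102 mm/s

In regeneration the rod-end outflow joins the pump flow into the cap end, so the net volume the pump must supply per unit advance equals the rod cross-section area.
Rod cross-section A_rod = π/4 × (171 mm)² = 22970 mm^2
v = Q_pump / A_rod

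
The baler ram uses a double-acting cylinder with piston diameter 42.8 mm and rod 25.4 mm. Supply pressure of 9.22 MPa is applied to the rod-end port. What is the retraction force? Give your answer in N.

Rod-side annular area A_ann = π/4 × (42.8² − 25.4²) = 932.0 mm^2
On retraction the pressure acts on the annular area (bore minus rod).
F = P × A_ann

F ≈ 8590 N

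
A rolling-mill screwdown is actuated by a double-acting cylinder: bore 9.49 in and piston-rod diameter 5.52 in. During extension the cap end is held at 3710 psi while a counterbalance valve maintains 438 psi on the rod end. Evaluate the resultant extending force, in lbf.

Cap-side area A_cap = π/4 × (9.49 in)² = 70.73 in^2
Rod-side annular area A_ann = π/4 × (9.49² − 5.52²) = 46.80 in^2
Net thrust = P_cap·A_cap − P_rod·A_ann = 2.624e5 lbf − 20500 lbf

F ≈ 2.42e5 lbf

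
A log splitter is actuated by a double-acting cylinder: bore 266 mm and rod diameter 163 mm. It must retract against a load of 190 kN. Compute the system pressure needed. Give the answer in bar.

P ≈ 54.7 bar

Rod-side annular area A_ann = π/4 × (266² − 163²) = 34700 mm^2
Retraction: pressure acts on the annular area.
P = F / A = 190 kN / A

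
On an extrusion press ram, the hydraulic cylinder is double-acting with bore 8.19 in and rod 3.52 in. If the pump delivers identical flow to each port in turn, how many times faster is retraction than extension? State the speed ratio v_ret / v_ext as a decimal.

v_ret/v_ext ≈ 1.23

Cap-side area A_cap = π/4 × (8.19 in)² = 52.68 in^2
Rod-side annular area A_ann = π/4 × (8.19² − 3.52²) = 42.95 in^2
For equal Q, v ∝ 1/A, so v_ret/v_ext = A_cap/A_ann.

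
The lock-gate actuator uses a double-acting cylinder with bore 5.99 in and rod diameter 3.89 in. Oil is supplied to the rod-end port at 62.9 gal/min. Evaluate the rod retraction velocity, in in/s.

v ≈ 14.9 in/s

Rod-side annular area A_ann = π/4 × (5.99² − 3.89²) = 16.30 in^2
Flow into the rod-end port fills the annular volume.
v = Q / A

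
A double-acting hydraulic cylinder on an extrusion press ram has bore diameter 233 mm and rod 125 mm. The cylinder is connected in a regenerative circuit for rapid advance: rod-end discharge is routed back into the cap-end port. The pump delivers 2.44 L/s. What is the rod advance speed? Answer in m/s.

v ≈ 0.199 m/s

In regeneration the rod-end outflow joins the pump flow into the cap end, so the net volume the pump must supply per unit advance equals the rod cross-section area.
Rod cross-section A_rod = π/4 × (125 mm)² = 12270 mm^2
v = Q_pump / A_rod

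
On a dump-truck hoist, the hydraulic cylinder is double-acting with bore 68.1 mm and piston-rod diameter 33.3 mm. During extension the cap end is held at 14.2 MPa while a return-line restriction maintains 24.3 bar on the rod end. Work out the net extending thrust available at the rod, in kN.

F ≈ 45.0 kN

Cap-side area A_cap = π/4 × (68.1 mm)² = 3642 mm^2
Rod-side annular area A_ann = π/4 × (68.1² − 33.3²) = 2771 mm^2
Net thrust = P_cap·A_cap − P_rod·A_ann = 51.72 kN − 6.735 kN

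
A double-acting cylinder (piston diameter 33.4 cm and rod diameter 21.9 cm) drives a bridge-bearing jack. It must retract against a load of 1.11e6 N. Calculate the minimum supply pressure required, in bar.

Rod-side annular area A_ann = π/4 × (33.4² − 21.9²) = 499.5 cm^2
Retraction: pressure acts on the annular area.
P = F / A = 1.11e6 N / A

P ≈ 222 bar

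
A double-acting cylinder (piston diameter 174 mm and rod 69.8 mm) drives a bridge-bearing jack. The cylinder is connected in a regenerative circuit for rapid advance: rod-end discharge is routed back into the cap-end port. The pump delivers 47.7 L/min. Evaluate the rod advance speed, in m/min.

In regeneration the rod-end outflow joins the pump flow into the cap end, so the net volume the pump must supply per unit advance equals the rod cross-section area.
Rod cross-section A_rod = π/4 × (69.8 mm)² = 3826 mm^2
v = Q_pump / A_rod

v ≈ 12.5 m/min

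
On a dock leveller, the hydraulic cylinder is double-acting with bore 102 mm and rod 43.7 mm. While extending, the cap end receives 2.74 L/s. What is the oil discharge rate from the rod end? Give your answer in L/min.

Cap-side area A_cap = π/4 × (102 mm)² = 8171 mm^2
Rod-side annular area A_ann = π/4 × (102² − 43.7²) = 6671 mm^2
Piston speed v = Q_in/A_cap; rod-end outflow Q_out = v × A_ann = Q_in × A_ann/A_cap.

Q_out ≈ 134 L/min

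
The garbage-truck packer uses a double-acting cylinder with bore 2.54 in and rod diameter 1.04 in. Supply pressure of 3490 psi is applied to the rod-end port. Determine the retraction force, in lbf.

Rod-side annular area A_ann = π/4 × (2.54² − 1.04²) = 4.218 in^2
On retraction the pressure acts on the annular area (bore minus rod).
F = P × A_ann

F ≈ 14700 lbf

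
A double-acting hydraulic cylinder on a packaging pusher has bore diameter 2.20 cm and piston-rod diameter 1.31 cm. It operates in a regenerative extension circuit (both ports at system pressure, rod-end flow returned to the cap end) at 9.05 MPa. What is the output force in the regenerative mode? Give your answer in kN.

With equal pressure on both faces, forces on the annular region cancel; the net push is pressure × rod cross-section.
Rod cross-section A_rod = π/4 × (1.31 cm)² = 1.348 cm^2
F = P × A_rod

F ≈ 1.22 kN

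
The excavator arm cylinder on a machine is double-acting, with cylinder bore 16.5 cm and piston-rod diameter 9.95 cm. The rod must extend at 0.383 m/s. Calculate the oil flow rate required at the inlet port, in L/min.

Q ≈ 491 L/min

Cap-side area A_cap = π/4 × (16.5 cm)² = 213.8 cm^2
Q = A × v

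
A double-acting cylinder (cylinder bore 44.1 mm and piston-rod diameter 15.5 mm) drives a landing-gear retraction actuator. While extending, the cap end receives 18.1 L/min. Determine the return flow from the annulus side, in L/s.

Q_out ≈ 0.264 L/s

Cap-side area A_cap = π/4 × (44.1 mm)² = 1527 mm^2
Rod-side annular area A_ann = π/4 × (44.1² − 15.5²) = 1339 mm^2
Piston speed v = Q_in/A_cap; rod-end outflow Q_out = v × A_ann = Q_in × A_ann/A_cap.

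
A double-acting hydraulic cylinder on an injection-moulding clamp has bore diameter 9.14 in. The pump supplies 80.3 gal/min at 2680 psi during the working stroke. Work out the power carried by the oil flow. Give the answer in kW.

W ≈ 93.6 kW

Hydraulic power = P × Q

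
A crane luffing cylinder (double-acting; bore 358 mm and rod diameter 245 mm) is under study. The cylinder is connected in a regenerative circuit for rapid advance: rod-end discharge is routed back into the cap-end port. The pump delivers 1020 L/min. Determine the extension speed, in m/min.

v ≈ 21.6 m/min

In regeneration the rod-end outflow joins the pump flow into the cap end, so the net volume the pump must supply per unit advance equals the rod cross-section area.
Rod cross-section A_rod = π/4 × (245 mm)² = 47140 mm^2
v = Q_pump / A_rod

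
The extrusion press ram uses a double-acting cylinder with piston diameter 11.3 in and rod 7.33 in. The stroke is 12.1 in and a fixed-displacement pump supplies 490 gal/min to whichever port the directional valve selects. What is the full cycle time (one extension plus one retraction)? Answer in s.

Cap-side area A_cap = π/4 × (11.3 in)² = 100.3 in^2
Rod-side annular area A_ann = π/4 × (11.3² − 7.33²) = 58.09 in^2
t_ext = A_cap·L/Q = 0.6432 s
t_ret = A_ann·L/Q = 0.3726 s
t_cycle = t_ext + t_ret

t ≈ 1.02 s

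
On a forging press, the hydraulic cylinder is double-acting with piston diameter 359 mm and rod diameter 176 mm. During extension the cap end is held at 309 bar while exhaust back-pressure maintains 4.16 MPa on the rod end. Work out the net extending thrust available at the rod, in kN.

F ≈ 2810 kN

Cap-side area A_cap = π/4 × (359 mm)² = 1.012e5 mm^2
Rod-side annular area A_ann = π/4 × (359² − 176²) = 76890 mm^2
Net thrust = P_cap·A_cap − P_rod·A_ann = 3128 kN − 319.9 kN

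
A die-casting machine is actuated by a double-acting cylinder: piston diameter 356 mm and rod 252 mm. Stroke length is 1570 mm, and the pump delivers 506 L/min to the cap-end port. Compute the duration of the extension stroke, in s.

t ≈ 18.5 s

Cap-side area A_cap = π/4 × (356 mm)² = 99540 mm^2
Swept volume V = A × L; t = V / Q = A·L / Q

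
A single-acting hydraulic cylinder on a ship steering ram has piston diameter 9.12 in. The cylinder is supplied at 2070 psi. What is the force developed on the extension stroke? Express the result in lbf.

F ≈ 1.35e5 lbf

Cap-side area A_cap = π/4 × (9.12 in)² = 65.33 in^2
F = P × A_cap = 2070 psi × A_cap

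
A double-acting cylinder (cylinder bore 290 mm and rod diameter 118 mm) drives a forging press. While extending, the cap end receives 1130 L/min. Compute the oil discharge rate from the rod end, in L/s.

Q_out ≈ 15.7 L/s

Cap-side area A_cap = π/4 × (290 mm)² = 66050 mm^2
Rod-side annular area A_ann = π/4 × (290² − 118²) = 55120 mm^2
Piston speed v = Q_in/A_cap; rod-end outflow Q_out = v × A_ann = Q_in × A_ann/A_cap.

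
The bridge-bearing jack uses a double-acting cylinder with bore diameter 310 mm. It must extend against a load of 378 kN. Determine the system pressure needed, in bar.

P ≈ 50.1 bar

Cap-side area A_cap = π/4 × (310 mm)² = 75480 mm^2
P = F / A = 378 kN / A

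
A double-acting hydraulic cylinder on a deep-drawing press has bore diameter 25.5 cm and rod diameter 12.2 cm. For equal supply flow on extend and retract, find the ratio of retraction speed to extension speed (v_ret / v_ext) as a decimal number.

v_ret/v_ext ≈ 1.30

Cap-side area A_cap = π/4 × (25.5 cm)² = 510.7 cm^2
Rod-side annular area A_ann = π/4 × (25.5² − 12.2²) = 393.8 cm^2
For equal Q, v ∝ 1/A, so v_ret/v_ext = A_cap/A_ann.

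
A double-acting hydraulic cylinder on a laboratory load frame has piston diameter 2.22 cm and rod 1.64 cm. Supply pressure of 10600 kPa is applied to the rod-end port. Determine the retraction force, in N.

F ≈ 1860 N

Rod-side annular area A_ann = π/4 × (2.22² − 1.64²) = 1.758 cm^2
On retraction the pressure acts on the annular area (bore minus rod).
F = P × A_ann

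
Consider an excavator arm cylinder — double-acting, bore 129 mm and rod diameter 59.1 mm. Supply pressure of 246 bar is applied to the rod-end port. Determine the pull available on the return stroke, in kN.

F ≈ 254 kN

Rod-side annular area A_ann = π/4 × (129² − 59.1²) = 10330 mm^2
On retraction the pressure acts on the annular area (bore minus rod).
F = P × A_ann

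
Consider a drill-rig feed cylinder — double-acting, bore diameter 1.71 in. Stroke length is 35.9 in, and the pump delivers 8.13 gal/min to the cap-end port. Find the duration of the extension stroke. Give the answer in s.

Cap-side area A_cap = π/4 × (1.71 in)² = 2.297 in^2
Swept volume V = A × L; t = V / Q = A·L / Q

t ≈ 2.63 s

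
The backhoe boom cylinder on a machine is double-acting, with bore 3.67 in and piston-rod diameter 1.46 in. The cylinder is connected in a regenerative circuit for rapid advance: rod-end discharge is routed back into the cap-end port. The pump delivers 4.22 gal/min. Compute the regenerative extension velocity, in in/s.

v ≈ 9.70 in/s

In regeneration the rod-end outflow joins the pump flow into the cap end, so the net volume the pump must supply per unit advance equals the rod cross-section area.
Rod cross-section A_rod = π/4 × (1.46 in)² = 1.674 in^2
v = Q_pump / A_rod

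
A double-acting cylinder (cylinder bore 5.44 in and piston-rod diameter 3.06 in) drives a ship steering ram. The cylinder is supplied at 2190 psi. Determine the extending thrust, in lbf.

Cap-side area A_cap = π/4 × (5.44 in)² = 23.24 in^2
F = P × A_cap = 2190 psi × A_cap

F ≈ 50900 lbf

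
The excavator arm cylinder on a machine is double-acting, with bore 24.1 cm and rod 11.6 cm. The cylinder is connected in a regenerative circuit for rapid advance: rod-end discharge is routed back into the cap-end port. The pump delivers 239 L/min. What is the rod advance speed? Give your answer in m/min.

v ≈ 22.6 m/min

In regeneration the rod-end outflow joins the pump flow into the cap end, so the net volume the pump must supply per unit advance equals the rod cross-section area.
Rod cross-section A_rod = π/4 × (11.6 cm)² = 105.7 cm^2
v = Q_pump / A_rod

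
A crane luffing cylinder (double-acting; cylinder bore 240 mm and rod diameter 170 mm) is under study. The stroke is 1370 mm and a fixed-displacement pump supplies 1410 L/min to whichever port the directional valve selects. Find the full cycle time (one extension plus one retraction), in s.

Cap-side area A_cap = π/4 × (240 mm)² = 45240 mm^2
Rod-side annular area A_ann = π/4 × (240² − 170²) = 22540 mm^2
t_ext = A_cap·L/Q = 2.637 s
t_ret = A_ann·L/Q = 1.314 s
t_cycle = t_ext + t_ret

t ≈ 3.95 s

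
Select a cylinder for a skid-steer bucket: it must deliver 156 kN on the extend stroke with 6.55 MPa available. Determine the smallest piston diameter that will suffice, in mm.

Extension force acts on the full piston face: F = P × (π/4)D².
D = √(4F / (πP)) = √(4 × 156 kN / (π × 6.55 MPa))

D ≈ 174 mm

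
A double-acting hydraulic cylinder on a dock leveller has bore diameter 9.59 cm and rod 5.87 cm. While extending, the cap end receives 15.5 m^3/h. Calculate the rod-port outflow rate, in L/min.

Q_out ≈ 162 L/min

Cap-side area A_cap = π/4 × (9.59 cm)² = 72.23 cm^2
Rod-side annular area A_ann = π/4 × (9.59² − 5.87²) = 45.17 cm^2
Piston speed v = Q_in/A_cap; rod-end outflow Q_out = v × A_ann = Q_in × A_ann/A_cap.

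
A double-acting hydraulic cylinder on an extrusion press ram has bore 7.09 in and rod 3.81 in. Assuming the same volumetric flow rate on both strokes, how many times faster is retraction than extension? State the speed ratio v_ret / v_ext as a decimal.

Cap-side area A_cap = π/4 × (7.09 in)² = 39.48 in^2
Rod-side annular area A_ann = π/4 × (7.09² − 3.81²) = 28.08 in^2
For equal Q, v ∝ 1/A, so v_ret/v_ext = A_cap/A_ann.

v_ret/v_ext ≈ 1.41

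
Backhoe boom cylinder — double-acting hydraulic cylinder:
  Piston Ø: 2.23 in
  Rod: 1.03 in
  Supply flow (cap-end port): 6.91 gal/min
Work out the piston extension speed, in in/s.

v ≈ 6.81 in/s

Cap-side area A_cap = π/4 × (2.23 in)² = 3.906 in^2
v = Q / A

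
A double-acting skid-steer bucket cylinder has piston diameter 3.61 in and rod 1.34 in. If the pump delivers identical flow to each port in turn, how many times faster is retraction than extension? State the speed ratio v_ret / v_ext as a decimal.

Cap-side area A_cap = π/4 × (3.61 in)² = 10.24 in^2
Rod-side annular area A_ann = π/4 × (3.61² − 1.34²) = 8.825 in^2
For equal Q, v ∝ 1/A, so v_ret/v_ext = A_cap/A_ann.

v_ret/v_ext ≈ 1.16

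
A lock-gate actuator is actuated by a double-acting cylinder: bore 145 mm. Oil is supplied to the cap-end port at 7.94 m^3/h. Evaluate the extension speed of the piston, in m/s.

Cap-side area A_cap = π/4 × (145 mm)² = 16510 mm^2
v = Q / A

v ≈ 0.134 m/s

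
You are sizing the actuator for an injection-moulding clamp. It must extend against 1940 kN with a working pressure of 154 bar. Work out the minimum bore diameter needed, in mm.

Extension force acts on the full piston face: F = P × (π/4)D².
D = √(4F / (πP)) = √(4 × 1940 kN / (π × 154 bar))

D ≈ 400 mm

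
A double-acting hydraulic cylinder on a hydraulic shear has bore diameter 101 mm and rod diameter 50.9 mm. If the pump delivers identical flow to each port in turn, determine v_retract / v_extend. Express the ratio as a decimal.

v_ret/v_ext ≈ 1.34

Cap-side area A_cap = π/4 × (101 mm)² = 8012 mm^2
Rod-side annular area A_ann = π/4 × (101² − 50.9²) = 5977 mm^2
For equal Q, v ∝ 1/A, so v_ret/v_ext = A_cap/A_ann.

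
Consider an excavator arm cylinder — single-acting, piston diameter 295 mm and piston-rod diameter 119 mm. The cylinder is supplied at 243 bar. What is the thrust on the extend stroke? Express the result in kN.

F ≈ 1660 kN

Cap-side area A_cap = π/4 × (295 mm)² = 68350 mm^2
F = P × A_cap = 243 bar × A_cap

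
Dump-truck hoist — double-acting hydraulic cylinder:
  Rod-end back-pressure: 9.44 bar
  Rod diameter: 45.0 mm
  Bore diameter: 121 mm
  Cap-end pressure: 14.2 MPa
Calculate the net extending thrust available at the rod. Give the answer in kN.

Cap-side area A_cap = π/4 × (121 mm)² = 11500 mm^2
Rod-side annular area A_ann = π/4 × (121² − 45.0²) = 9909 mm^2
Net thrust = P_cap·A_cap − P_rod·A_ann = 163.3 kN − 9.354 kN

F ≈ 154 kN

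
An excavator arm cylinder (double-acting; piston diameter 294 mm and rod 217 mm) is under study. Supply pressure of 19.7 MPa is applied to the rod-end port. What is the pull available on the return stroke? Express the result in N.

F ≈ 6.09e5 N

Rod-side annular area A_ann = π/4 × (294² − 217²) = 30900 mm^2
On retraction the pressure acts on the annular area (bore minus rod).
F = P × A_ann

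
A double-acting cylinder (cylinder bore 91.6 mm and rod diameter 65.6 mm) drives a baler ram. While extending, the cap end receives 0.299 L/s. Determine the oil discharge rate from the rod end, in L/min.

Q_out ≈ 8.74 L/min

Cap-side area A_cap = π/4 × (91.6 mm)² = 6590 mm^2
Rod-side annular area A_ann = π/4 × (91.6² − 65.6²) = 3210 mm^2
Piston speed v = Q_in/A_cap; rod-end outflow Q_out = v × A_ann = Q_in × A_ann/A_cap.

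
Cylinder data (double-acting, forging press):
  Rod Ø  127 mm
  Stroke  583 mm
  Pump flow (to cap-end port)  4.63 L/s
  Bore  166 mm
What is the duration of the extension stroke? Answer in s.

t ≈ 2.73 s

Cap-side area A_cap = π/4 × (166 mm)² = 21640 mm^2
Swept volume V = A × L; t = V / Q = A·L / Q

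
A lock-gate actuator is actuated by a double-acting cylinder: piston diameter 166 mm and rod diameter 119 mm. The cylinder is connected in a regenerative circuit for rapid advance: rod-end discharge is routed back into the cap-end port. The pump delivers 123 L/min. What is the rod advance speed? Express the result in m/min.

In regeneration the rod-end outflow joins the pump flow into the cap end, so the net volume the pump must supply per unit advance equals the rod cross-section area.
Rod cross-section A_rod = π/4 × (119 mm)² = 11120 mm^2
v = Q_pump / A_rod

v ≈ 11.1 m/min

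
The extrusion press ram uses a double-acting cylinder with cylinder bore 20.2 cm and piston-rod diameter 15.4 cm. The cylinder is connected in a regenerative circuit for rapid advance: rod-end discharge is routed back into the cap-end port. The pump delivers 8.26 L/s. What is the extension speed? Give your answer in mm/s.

v ≈ 443 mm/s

In regeneration the rod-end outflow joins the pump flow into the cap end, so the net volume the pump must supply per unit advance equals the rod cross-section area.
Rod cross-section A_rod = π/4 × (15.4 cm)² = 186.3 cm^2
v = Q_pump / A_rod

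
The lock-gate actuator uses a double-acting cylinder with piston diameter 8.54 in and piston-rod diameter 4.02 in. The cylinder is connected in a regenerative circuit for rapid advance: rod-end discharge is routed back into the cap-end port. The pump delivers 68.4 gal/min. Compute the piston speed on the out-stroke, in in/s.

v ≈ 20.7 in/s

In regeneration the rod-end outflow joins the pump flow into the cap end, so the net volume the pump must supply per unit advance equals the rod cross-section area.
Rod cross-section A_rod = π/4 × (4.02 in)² = 12.69 in^2
v = Q_pump / A_rod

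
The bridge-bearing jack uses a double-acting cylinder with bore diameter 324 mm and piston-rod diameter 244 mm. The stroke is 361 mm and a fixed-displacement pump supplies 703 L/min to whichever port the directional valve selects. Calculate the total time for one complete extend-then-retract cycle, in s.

Cap-side area A_cap = π/4 × (324 mm)² = 82450 mm^2
Rod-side annular area A_ann = π/4 × (324² − 244²) = 35690 mm^2
t_ext = A_cap·L/Q = 2.540 s
t_ret = A_ann·L/Q = 1.100 s
t_cycle = t_ext + t_ret

t ≈ 3.64 s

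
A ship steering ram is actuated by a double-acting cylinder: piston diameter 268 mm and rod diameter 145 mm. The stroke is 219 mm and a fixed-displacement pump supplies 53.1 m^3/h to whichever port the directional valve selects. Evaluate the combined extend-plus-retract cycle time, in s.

t ≈ 1.43 s

Cap-side area A_cap = π/4 × (268 mm)² = 56410 mm^2
Rod-side annular area A_ann = π/4 × (268² − 145²) = 39900 mm^2
t_ext = A_cap·L/Q = 0.8376 s
t_ret = A_ann·L/Q = 0.5924 s
t_cycle = t_ext + t_ret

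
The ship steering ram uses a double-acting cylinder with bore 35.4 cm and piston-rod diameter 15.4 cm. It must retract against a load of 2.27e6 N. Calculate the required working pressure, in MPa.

Rod-side annular area A_ann = π/4 × (35.4² − 15.4²) = 798.0 cm^2
Retraction: pressure acts on the annular area.
P = F / A = 2.27e6 N / A

P ≈ 28.4 MPa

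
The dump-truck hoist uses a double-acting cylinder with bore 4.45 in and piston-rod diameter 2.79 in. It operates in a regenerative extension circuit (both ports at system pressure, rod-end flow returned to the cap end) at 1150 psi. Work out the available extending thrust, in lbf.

F ≈ 7030 lbf

With equal pressure on both faces, forces on the annular region cancel; the net push is pressure × rod cross-section.
Rod cross-section A_rod = π/4 × (2.79 in)² = 6.114 in^2
F = P × A_rod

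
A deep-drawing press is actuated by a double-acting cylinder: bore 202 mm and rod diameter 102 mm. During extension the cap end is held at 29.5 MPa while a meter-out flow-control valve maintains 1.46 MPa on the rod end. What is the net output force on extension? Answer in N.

F ≈ 9.11e5 N

Cap-side area A_cap = π/4 × (202 mm)² = 32050 mm^2
Rod-side annular area A_ann = π/4 × (202² − 102²) = 23880 mm^2
Net thrust = P_cap·A_cap − P_rod·A_ann = 9.454e5 N − 34860 N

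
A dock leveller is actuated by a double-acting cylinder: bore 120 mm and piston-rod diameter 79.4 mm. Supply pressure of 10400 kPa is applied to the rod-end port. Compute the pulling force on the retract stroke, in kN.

Rod-side annular area A_ann = π/4 × (120² − 79.4²) = 6358 mm^2
On retraction the pressure acts on the annular area (bore minus rod).
F = P × A_ann

F ≈ 66.1 kN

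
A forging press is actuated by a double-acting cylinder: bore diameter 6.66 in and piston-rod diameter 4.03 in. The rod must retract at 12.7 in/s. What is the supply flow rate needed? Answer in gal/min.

Q ≈ 72.8 gal/min

Rod-side annular area A_ann = π/4 × (6.66² − 4.03²) = 22.08 in^2
Q = A × v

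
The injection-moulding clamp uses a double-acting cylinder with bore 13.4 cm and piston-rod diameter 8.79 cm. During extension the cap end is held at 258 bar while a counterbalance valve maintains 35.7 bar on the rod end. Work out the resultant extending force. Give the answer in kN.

Cap-side area A_cap = π/4 × (13.4 cm)² = 141.0 cm^2
Rod-side annular area A_ann = π/4 × (13.4² − 8.79²) = 80.34 cm^2
Net thrust = P_cap·A_cap − P_rod·A_ann = 363.8 kN − 28.68 kN

F ≈ 335 kN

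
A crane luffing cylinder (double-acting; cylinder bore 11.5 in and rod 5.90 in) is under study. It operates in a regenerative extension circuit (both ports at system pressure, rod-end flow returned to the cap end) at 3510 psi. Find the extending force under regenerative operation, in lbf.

With equal pressure on both faces, forces on the annular region cancel; the net push is pressure × rod cross-section.
Rod cross-section A_rod = π/4 × (5.90 in)² = 27.34 in^2
F = P × A_rod

F ≈ 96000 lbf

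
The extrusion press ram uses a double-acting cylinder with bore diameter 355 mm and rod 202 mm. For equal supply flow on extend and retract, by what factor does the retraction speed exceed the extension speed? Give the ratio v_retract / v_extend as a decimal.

v_ret/v_ext ≈ 1.48

Cap-side area A_cap = π/4 × (355 mm)² = 98980 mm^2
Rod-side annular area A_ann = π/4 × (355² − 202²) = 66930 mm^2
For equal Q, v ∝ 1/A, so v_ret/v_ext = A_cap/A_ann.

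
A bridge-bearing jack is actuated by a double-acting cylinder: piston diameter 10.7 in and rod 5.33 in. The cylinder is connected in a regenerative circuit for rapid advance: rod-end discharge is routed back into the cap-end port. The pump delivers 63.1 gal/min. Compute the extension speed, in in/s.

v ≈ 10.9 in/s

In regeneration the rod-end outflow joins the pump flow into the cap end, so the net volume the pump must supply per unit advance equals the rod cross-section area.
Rod cross-section A_rod = π/4 × (5.33 in)² = 22.31 in^2
v = Q_pump / A_rod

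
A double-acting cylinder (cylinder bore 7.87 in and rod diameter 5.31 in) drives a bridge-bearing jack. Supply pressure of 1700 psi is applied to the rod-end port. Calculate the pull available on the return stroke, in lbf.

F ≈ 45000 lbf

Rod-side annular area A_ann = π/4 × (7.87² − 5.31²) = 26.50 in^2
On retraction the pressure acts on the annular area (bore minus rod).
F = P × A_ann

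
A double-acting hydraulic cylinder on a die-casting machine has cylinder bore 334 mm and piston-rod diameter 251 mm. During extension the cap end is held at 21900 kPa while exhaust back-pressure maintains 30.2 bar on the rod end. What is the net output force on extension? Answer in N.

Cap-side area A_cap = π/4 × (334 mm)² = 87620 mm^2
Rod-side annular area A_ann = π/4 × (334² − 251²) = 38140 mm^2
Net thrust = P_cap·A_cap − P_rod·A_ann = 1.919e6 N − 1.152e5 N

F ≈ 1.80e6 N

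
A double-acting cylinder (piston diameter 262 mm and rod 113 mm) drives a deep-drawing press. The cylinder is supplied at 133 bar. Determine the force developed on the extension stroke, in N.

F ≈ 7.17e5 N

Cap-side area A_cap = π/4 × (262 mm)² = 53910 mm^2
F = P × A_cap = 133 bar × A_cap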